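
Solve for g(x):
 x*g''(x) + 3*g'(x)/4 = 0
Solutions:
 g(x) = C1 + C2*x^(1/4)


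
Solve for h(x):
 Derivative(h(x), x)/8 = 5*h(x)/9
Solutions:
 h(x) = C1*exp(40*x/9)


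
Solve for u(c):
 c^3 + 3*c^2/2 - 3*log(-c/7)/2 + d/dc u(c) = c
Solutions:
 u(c) = C1 - c^4/4 - c^3/2 + c^2/2 + 3*c*log(-c)/2 + 3*c*(-log(7) - 1)/2


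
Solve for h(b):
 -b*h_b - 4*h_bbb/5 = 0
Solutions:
 h(b) = C1 + Integral(C2*airyai(-10^(1/3)*b/2) + C3*airybi(-10^(1/3)*b/2), b)


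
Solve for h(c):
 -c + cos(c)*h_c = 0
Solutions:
 h(c) = C1 + Integral(c/cos(c), c)


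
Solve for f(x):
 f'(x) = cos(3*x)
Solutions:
 f(x) = C1 + sin(3*x)/3


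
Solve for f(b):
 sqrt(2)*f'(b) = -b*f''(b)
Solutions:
 f(b) = C1 + C2*b^(1 - sqrt(2))


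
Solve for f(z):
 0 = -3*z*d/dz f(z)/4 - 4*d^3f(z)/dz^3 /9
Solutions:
 f(z) = C1 + Integral(C2*airyai(-3*2^(2/3)*z/4) + C3*airybi(-3*2^(2/3)*z/4), z)


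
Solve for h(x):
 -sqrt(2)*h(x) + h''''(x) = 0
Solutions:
 h(x) = C1*exp(-2^(1/8)*x) + C2*exp(2^(1/8)*x) + C3*sin(2^(1/8)*x) + C4*cos(2^(1/8)*x)


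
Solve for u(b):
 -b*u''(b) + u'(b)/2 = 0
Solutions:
 u(b) = C1 + C2*b^(3/2)


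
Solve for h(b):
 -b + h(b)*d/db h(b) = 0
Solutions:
 h(b) = -sqrt(C1 + b^2)
 h(b) = sqrt(C1 + b^2)


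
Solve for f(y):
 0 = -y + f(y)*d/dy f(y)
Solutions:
 f(y) = -sqrt(C1 + y^2)
 f(y) = sqrt(C1 + y^2)


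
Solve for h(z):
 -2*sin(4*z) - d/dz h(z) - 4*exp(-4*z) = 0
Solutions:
 h(z) = C1 + cos(4*z)/2 + exp(-4*z)


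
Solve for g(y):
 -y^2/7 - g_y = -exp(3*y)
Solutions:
 g(y) = C1 - y^3/21 + exp(3*y)/3


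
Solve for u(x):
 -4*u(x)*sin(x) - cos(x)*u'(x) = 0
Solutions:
 u(x) = C1*cos(x)^4


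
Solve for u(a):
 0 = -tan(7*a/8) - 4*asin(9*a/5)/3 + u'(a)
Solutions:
 u(a) = C1 + 4*a*asin(9*a/5)/3 + 4*sqrt(25 - 81*a^2)/27 - 8*log(cos(7*a/8))/7


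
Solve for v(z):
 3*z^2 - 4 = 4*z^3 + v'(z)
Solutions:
 v(z) = C1 - z^4 + z^3 - 4*z


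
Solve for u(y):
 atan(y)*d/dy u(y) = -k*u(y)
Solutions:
 u(y) = C1*exp(-k*Integral(1/atan(y), y))


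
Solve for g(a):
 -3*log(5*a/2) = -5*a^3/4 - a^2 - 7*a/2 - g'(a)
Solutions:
 g(a) = C1 - 5*a^4/16 - a^3/3 - 7*a^2/4 + 3*a*log(a) - 3*a - 3*a*log(2) + 3*a*log(5)


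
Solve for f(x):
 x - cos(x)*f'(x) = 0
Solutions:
 f(x) = C1 + Integral(x/cos(x), x)


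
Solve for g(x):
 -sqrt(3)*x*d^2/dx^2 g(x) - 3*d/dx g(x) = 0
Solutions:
 g(x) = C1 + C2*x^(1 - sqrt(3))


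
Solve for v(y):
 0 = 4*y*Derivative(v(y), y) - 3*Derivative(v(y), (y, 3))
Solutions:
 v(y) = C1 + Integral(C2*airyai(6^(2/3)*y/3) + C3*airybi(6^(2/3)*y/3), y)


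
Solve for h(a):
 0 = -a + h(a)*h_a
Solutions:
 h(a) = -sqrt(C1 + a^2)
 h(a) = sqrt(C1 + a^2)


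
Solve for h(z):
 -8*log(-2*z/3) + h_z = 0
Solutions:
 h(z) = C1 + 8*z*log(-z) + 8*z*(-log(3) - 1 + log(2))


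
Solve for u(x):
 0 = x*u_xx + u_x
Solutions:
 u(x) = C1 + C2*log(x)


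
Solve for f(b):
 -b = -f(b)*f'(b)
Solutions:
 f(b) = -sqrt(C1 + b^2)
 f(b) = sqrt(C1 + b^2)


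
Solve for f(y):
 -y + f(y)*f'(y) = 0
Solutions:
 f(y) = -sqrt(C1 + y^2)
 f(y) = sqrt(C1 + y^2)


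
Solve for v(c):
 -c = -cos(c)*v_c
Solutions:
 v(c) = C1 + Integral(c/cos(c), c)


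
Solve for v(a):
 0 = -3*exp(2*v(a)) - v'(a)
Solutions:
 v(a) = log(-sqrt(-1/(C1 - 3*a))) - log(2)/2
 v(a) = log(-1/(C1 - 3*a))/2 - log(2)/2


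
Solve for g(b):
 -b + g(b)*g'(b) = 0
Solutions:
 g(b) = -sqrt(C1 + b^2)
 g(b) = sqrt(C1 + b^2)


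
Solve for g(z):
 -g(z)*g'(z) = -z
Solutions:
 g(z) = -sqrt(C1 + z^2)
 g(z) = sqrt(C1 + z^2)


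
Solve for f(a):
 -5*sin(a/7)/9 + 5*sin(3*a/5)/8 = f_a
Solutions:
 f(a) = C1 + 35*cos(a/7)/9 - 25*cos(3*a/5)/24


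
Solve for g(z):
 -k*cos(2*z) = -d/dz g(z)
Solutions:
 g(z) = C1 + k*sin(2*z)/2


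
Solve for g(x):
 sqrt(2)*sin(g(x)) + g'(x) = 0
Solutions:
 g(x) = -acos((-C1 - exp(2*sqrt(2)*x))/(C1 - exp(2*sqrt(2)*x))) + 2*pi
 g(x) = acos((-C1 - exp(2*sqrt(2)*x))/(C1 - exp(2*sqrt(2)*x)))


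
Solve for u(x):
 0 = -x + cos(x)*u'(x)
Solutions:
 u(x) = C1 + Integral(x/cos(x), x)


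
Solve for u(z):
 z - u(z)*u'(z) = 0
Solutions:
 u(z) = -sqrt(C1 + z^2)
 u(z) = sqrt(C1 + z^2)


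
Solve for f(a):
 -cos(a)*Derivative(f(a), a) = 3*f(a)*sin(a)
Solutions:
 f(a) = C1*cos(a)^3


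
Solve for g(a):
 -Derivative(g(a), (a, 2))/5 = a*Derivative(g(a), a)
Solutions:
 g(a) = C1 + C2*erf(sqrt(10)*a/2)


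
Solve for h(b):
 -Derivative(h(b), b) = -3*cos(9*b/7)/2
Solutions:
 h(b) = C1 + 7*sin(9*b/7)/6


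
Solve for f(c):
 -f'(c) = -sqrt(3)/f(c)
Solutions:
 f(c) = -sqrt(C1 + 2*sqrt(3)*c)
 f(c) = sqrt(C1 + 2*sqrt(3)*c)


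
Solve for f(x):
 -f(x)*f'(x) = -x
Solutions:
 f(x) = -sqrt(C1 + x^2)
 f(x) = sqrt(C1 + x^2)


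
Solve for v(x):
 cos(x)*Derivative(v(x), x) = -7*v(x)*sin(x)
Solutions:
 v(x) = C1*cos(x)^7


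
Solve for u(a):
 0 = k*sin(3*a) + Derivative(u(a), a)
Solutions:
 u(a) = C1 + k*cos(3*a)/3


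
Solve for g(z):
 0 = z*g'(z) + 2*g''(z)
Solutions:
 g(z) = C1 + C2*erf(z/2)


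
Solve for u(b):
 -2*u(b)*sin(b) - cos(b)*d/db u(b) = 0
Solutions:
 u(b) = C1*cos(b)^2


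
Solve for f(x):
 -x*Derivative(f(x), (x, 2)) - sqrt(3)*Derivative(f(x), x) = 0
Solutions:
 f(x) = C1 + C2*x^(1 - sqrt(3))


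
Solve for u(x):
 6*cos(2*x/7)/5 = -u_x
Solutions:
 u(x) = C1 - 21*sin(2*x/7)/5


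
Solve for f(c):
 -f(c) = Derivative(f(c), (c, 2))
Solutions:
 f(c) = C1*sin(c) + C2*cos(c)


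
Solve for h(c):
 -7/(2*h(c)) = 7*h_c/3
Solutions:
 h(c) = -sqrt(C1 - 3*c)
 h(c) = sqrt(C1 - 3*c)


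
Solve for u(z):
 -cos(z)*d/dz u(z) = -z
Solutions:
 u(z) = C1 + Integral(z/cos(z), z)


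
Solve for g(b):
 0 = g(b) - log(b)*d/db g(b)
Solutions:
 g(b) = C1*exp(li(b))


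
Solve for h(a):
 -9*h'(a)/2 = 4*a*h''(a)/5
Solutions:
 h(a) = C1 + C2/a^(37/8)


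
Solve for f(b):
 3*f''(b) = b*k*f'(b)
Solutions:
 f(b) = Piecewise((-sqrt(6)*sqrt(pi)*C1*erf(sqrt(6)*b*sqrt(-k)/6)/(2*sqrt(-k)) - C2, (k > 0) | (k < 0)), (-C1*b - C2, True))


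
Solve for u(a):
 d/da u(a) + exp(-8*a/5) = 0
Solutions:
 u(a) = C1 + 5*exp(-8*a/5)/8


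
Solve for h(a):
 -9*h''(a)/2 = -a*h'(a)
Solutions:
 h(a) = C1 + C2*erfi(a/3)


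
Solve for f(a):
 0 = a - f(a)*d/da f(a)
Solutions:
 f(a) = -sqrt(C1 + a^2)
 f(a) = sqrt(C1 + a^2)


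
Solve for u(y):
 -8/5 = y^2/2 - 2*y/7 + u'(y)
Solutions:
 u(y) = C1 - y^3/6 + y^2/7 - 8*y/5


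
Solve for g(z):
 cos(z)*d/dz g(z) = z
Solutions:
 g(z) = C1 + Integral(z/cos(z), z)


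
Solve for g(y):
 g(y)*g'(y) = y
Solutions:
 g(y) = -sqrt(C1 + y^2)
 g(y) = sqrt(C1 + y^2)


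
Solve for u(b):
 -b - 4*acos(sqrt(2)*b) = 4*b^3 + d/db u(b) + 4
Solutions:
 u(b) = C1 - b^4 - b^2/2 - 4*b*acos(sqrt(2)*b) - 4*b + 2*sqrt(2)*sqrt(1 - 2*b^2)


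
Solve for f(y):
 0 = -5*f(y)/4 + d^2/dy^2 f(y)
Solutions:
 f(y) = C1*exp(-sqrt(5)*y/2) + C2*exp(sqrt(5)*y/2)


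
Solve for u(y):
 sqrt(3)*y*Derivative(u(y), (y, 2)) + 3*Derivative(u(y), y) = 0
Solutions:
 u(y) = C1 + C2*y^(1 - sqrt(3))


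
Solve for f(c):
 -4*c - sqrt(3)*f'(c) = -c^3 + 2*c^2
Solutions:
 f(c) = C1 + sqrt(3)*c^4/12 - 2*sqrt(3)*c^3/9 - 2*sqrt(3)*c^2/3


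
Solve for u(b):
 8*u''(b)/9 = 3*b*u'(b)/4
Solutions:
 u(b) = C1 + C2*erfi(3*sqrt(3)*b/8)


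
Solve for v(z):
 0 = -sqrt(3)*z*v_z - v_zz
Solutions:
 v(z) = C1 + C2*erf(sqrt(2)*3^(1/4)*z/2)


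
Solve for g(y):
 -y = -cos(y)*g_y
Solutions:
 g(y) = C1 + Integral(y/cos(y), y)


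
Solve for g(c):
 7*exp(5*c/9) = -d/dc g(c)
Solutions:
 g(c) = C1 - 63*exp(5*c/9)/5


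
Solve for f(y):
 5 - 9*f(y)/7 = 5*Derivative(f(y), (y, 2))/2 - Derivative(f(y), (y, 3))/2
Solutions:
 f(y) = C1*exp(y*(-7^(2/3)*(9*sqrt(5979) + 1118)^(1/3) - 175*7^(1/3)/(9*sqrt(5979) + 1118)^(1/3) + 70)/42)*sin(sqrt(3)*7^(1/3)*y*(-7^(1/3)*(9*sqrt(5979) + 1118)^(1/3) + 175/(9*sqrt(5979) + 1118)^(1/3))/42) + C2*exp(y*(-7^(2/3)*(9*sqrt(5979) + 1118)^(1/3) - 175*7^(1/3)/(9*sqrt(5979) + 1118)^(1/3) + 70)/42)*cos(sqrt(3)*7^(1/3)*y*(-7^(1/3)*(9*sqrt(5979) + 1118)^(1/3) + 175/(9*sqrt(5979) + 1118)^(1/3))/42) + C3*exp(y*(175*7^(1/3)/(9*sqrt(5979) + 1118)^(1/3) + 35 + 7^(2/3)*(9*sqrt(5979) + 1118)^(1/3))/21) + 35/9


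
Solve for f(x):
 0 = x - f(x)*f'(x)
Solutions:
 f(x) = -sqrt(C1 + x^2)
 f(x) = sqrt(C1 + x^2)


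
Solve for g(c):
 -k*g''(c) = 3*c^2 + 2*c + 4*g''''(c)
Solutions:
 g(c) = C1 + C2*c + C3*exp(-c*sqrt(-k)/2) + C4*exp(c*sqrt(-k)/2) - c^4/(4*k) - c^3/(3*k) + 12*c^2/k^2


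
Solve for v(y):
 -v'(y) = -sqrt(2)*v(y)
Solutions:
 v(y) = C1*exp(sqrt(2)*y)


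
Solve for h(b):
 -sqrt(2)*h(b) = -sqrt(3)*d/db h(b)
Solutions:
 h(b) = C1*exp(sqrt(6)*b/3)


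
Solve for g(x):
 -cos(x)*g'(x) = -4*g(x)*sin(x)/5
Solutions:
 g(x) = C1/cos(x)^(4/5)


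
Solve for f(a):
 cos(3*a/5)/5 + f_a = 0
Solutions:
 f(a) = C1 - sin(3*a/5)/3


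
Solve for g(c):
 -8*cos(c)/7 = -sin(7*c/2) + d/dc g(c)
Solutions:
 g(c) = C1 - 8*sin(c)/7 - 2*cos(7*c/2)/7


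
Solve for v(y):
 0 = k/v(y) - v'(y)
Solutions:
 v(y) = -sqrt(C1 + 2*k*y)
 v(y) = sqrt(C1 + 2*k*y)


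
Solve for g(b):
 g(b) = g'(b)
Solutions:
 g(b) = C1*exp(b)


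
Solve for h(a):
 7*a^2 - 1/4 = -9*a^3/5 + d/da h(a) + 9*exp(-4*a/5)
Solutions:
 h(a) = C1 + 9*a^4/20 + 7*a^3/3 - a/4 + 45*exp(-4*a/5)/4


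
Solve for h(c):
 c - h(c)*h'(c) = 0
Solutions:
 h(c) = -sqrt(C1 + c^2)
 h(c) = sqrt(C1 + c^2)


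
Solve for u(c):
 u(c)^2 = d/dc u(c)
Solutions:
 u(c) = -1/(C1 + c)


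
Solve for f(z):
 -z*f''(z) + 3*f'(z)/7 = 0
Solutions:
 f(z) = C1 + C2*z^(10/7)


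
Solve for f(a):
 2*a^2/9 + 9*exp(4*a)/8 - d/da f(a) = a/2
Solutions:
 f(a) = C1 + 2*a^3/27 - a^2/4 + 9*exp(4*a)/32


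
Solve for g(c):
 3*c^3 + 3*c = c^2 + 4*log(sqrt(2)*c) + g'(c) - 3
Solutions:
 g(c) = C1 + 3*c^4/4 - c^3/3 + 3*c^2/2 - 4*c*log(c) - 2*c*log(2) + 7*c


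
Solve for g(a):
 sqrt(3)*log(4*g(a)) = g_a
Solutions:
 -sqrt(3)*Integral(1/(log(_y) + 2*log(2)), (_y, g(a)))/3 = C1 - a


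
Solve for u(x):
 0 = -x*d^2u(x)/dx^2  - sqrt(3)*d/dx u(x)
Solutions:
 u(x) = C1 + C2*x^(1 - sqrt(3))


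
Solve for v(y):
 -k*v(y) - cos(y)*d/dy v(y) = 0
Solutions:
 v(y) = C1*exp(k*(log(sin(y) - 1) - log(sin(y) + 1))/2)


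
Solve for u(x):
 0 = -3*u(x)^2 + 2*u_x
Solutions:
 u(x) = -2/(C1 + 3*x)


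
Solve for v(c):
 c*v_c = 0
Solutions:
 v(c) = C1


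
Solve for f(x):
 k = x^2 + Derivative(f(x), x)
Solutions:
 f(x) = C1 + k*x - x^3/3


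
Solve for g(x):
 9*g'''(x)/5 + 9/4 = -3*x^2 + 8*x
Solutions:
 g(x) = C1 + C2*x + C3*x^2 - x^5/36 + 5*x^4/27 - 5*x^3/24


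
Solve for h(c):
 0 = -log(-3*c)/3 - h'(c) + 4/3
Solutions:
 h(c) = C1 - c*log(-c)/3 + c*(5 - log(3))/3


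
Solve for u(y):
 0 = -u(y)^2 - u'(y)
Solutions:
 u(y) = 1/(C1 + y)


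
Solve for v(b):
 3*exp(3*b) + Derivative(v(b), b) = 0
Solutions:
 v(b) = C1 - exp(3*b)


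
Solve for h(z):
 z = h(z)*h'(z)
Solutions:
 h(z) = -sqrt(C1 + z^2)
 h(z) = sqrt(C1 + z^2)


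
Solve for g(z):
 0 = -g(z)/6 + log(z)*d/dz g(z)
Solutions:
 g(z) = C1*exp(li(z)/6)


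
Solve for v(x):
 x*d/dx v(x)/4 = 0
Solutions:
 v(x) = C1


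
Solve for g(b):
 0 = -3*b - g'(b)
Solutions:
 g(b) = C1 - 3*b^2/2


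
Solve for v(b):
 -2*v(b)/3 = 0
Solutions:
 v(b) = 0


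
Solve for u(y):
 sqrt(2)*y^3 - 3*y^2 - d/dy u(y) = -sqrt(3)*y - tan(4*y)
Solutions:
 u(y) = C1 + sqrt(2)*y^4/4 - y^3 + sqrt(3)*y^2/2 - log(cos(4*y))/4


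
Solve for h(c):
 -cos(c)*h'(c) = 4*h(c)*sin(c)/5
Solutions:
 h(c) = C1*cos(c)^(4/5)


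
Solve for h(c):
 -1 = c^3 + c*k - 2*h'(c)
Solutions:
 h(c) = C1 + c^4/8 + c^2*k/4 + c/2


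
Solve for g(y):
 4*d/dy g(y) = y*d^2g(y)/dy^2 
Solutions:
 g(y) = C1 + C2*y^5


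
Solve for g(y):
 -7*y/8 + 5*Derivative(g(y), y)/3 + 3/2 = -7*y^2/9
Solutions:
 g(y) = C1 - 7*y^3/45 + 21*y^2/80 - 9*y/10


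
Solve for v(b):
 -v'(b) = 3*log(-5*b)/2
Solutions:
 v(b) = C1 - 3*b*log(-b)/2 + 3*b*(1 - log(5))/2


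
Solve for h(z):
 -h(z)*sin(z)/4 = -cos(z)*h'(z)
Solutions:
 h(z) = C1/cos(z)^(1/4)


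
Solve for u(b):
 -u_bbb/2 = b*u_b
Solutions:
 u(b) = C1 + Integral(C2*airyai(-2^(1/3)*b) + C3*airybi(-2^(1/3)*b), b)


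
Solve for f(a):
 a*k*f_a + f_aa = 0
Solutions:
 f(a) = Piecewise((-sqrt(2)*sqrt(pi)*C1*erf(sqrt(2)*a*sqrt(k)/2)/(2*sqrt(k)) - C2, (k > 0) | (k < 0)), (-C1*a - C2, True))


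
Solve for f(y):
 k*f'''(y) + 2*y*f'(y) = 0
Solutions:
 f(y) = C1 + Integral(C2*airyai(2^(1/3)*y*(-1/k)^(1/3)) + C3*airybi(2^(1/3)*y*(-1/k)^(1/3)), y)


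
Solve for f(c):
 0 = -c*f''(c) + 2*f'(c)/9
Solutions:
 f(c) = C1 + C2*c^(11/9)


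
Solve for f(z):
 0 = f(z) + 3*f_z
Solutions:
 f(z) = C1*exp(-z/3)


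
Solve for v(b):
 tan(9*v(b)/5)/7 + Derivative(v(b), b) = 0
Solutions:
 v(b) = -5*asin(C1*exp(-9*b/35))/9 + 5*pi/9
 v(b) = 5*asin(C1*exp(-9*b/35))/9


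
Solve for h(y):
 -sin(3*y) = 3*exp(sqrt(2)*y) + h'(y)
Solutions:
 h(y) = C1 - 3*sqrt(2)*exp(sqrt(2)*y)/2 + cos(3*y)/3


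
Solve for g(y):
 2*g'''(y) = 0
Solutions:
 g(y) = C1 + C2*y + C3*y^2


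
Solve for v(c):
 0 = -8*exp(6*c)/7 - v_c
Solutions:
 v(c) = C1 - 4*exp(6*c)/21


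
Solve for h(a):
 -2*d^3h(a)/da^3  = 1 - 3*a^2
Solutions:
 h(a) = C1 + C2*a + C3*a^2 + a^5/40 - a^3/12


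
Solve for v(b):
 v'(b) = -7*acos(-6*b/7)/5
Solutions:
 v(b) = C1 - 7*b*acos(-6*b/7)/5 - 7*sqrt(49 - 36*b^2)/30


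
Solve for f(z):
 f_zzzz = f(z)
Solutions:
 f(z) = C1*exp(-z) + C2*exp(z) + C3*sin(z) + C4*cos(z)


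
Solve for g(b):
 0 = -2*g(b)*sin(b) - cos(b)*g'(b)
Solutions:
 g(b) = C1*cos(b)^2


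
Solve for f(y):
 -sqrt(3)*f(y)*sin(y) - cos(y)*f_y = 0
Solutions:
 f(y) = C1*cos(y)^(sqrt(3))


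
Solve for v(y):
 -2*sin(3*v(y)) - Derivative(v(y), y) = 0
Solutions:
 v(y) = -acos((-C1 - exp(12*y))/(C1 - exp(12*y)))/3 + 2*pi/3
 v(y) = acos((-C1 - exp(12*y))/(C1 - exp(12*y)))/3


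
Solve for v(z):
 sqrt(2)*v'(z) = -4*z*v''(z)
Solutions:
 v(z) = C1 + C2*z^(1 - sqrt(2)/4)


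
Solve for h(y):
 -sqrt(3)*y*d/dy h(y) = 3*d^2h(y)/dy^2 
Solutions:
 h(y) = C1 + C2*erf(sqrt(2)*3^(3/4)*y/6)


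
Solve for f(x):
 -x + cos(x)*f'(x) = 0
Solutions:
 f(x) = C1 + Integral(x/cos(x), x)


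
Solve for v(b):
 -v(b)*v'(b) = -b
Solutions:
 v(b) = -sqrt(C1 + b^2)
 v(b) = sqrt(C1 + b^2)


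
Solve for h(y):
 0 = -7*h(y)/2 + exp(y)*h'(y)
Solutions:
 h(y) = C1*exp(-7*exp(-y)/2)


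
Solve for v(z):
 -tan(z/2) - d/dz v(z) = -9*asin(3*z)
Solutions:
 v(z) = C1 + 9*z*asin(3*z) + 3*sqrt(1 - 9*z^2) + 2*log(cos(z/2))


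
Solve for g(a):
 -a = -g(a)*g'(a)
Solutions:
 g(a) = -sqrt(C1 + a^2)
 g(a) = sqrt(C1 + a^2)


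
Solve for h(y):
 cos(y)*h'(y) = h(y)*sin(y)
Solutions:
 h(y) = C1/cos(y)


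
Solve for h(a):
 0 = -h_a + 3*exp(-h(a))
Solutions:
 h(a) = log(C1 + 3*a)


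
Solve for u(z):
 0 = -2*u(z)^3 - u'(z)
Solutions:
 u(z) = -sqrt(2)*sqrt(-1/(C1 - 2*z))/2
 u(z) = sqrt(2)*sqrt(-1/(C1 - 2*z))/2


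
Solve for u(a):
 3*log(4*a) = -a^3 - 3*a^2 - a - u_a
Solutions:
 u(a) = C1 - a^4/4 - a^3 - a^2/2 - 3*a*log(a) - a*log(64) + 3*a


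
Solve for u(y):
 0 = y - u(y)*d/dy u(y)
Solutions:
 u(y) = -sqrt(C1 + y^2)
 u(y) = sqrt(C1 + y^2)


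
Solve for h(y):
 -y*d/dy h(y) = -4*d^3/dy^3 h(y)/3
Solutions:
 h(y) = C1 + Integral(C2*airyai(6^(1/3)*y/2) + C3*airybi(6^(1/3)*y/2), y)


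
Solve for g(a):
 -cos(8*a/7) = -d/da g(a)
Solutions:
 g(a) = C1 + 7*sin(8*a/7)/8


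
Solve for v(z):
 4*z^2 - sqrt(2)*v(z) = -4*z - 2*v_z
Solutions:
 v(z) = C1*exp(sqrt(2)*z/2) + 2*sqrt(2)*z^2 + 2*sqrt(2)*z + 8*z + 4 + 8*sqrt(2)


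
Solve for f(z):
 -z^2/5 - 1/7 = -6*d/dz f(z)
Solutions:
 f(z) = C1 + z^3/90 + z/42


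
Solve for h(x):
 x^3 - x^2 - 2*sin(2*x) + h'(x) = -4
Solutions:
 h(x) = C1 - x^4/4 + x^3/3 - 4*x - cos(2*x)


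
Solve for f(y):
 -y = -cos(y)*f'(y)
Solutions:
 f(y) = C1 + Integral(y/cos(y), y)


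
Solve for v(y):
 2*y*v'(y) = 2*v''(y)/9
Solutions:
 v(y) = C1 + C2*erfi(3*sqrt(2)*y/2)


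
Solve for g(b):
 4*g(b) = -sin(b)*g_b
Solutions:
 g(b) = C1*(cos(b)^2 + 2*cos(b) + 1)/(cos(b)^2 - 2*cos(b) + 1)


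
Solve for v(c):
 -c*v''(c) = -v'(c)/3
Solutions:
 v(c) = C1 + C2*c^(4/3)


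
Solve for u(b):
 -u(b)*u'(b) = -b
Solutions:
 u(b) = -sqrt(C1 + b^2)
 u(b) = sqrt(C1 + b^2)


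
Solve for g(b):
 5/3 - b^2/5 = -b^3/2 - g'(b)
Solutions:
 g(b) = C1 - b^4/8 + b^3/15 - 5*b/3


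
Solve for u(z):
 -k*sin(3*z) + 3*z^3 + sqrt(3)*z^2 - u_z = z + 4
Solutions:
 u(z) = C1 + k*cos(3*z)/3 + 3*z^4/4 + sqrt(3)*z^3/3 - z^2/2 - 4*z


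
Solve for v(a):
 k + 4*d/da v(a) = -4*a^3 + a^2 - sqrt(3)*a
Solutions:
 v(a) = C1 - a^4/4 + a^3/12 - sqrt(3)*a^2/8 - a*k/4


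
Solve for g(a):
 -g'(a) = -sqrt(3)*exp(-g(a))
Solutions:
 g(a) = log(C1 + sqrt(3)*a)


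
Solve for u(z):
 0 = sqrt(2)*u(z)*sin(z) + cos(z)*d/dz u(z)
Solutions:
 u(z) = C1*cos(z)^(sqrt(2))


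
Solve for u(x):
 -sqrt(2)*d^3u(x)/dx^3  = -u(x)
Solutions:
 u(x) = C3*exp(2^(5/6)*x/2) + (C1*sin(2^(5/6)*sqrt(3)*x/4) + C2*cos(2^(5/6)*sqrt(3)*x/4))*exp(-2^(5/6)*x/4)


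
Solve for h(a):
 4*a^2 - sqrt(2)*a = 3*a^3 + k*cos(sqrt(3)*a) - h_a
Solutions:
 h(a) = C1 + 3*a^4/4 - 4*a^3/3 + sqrt(2)*a^2/2 + sqrt(3)*k*sin(sqrt(3)*a)/3


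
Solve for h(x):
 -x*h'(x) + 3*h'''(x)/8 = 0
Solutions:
 h(x) = C1 + Integral(C2*airyai(2*3^(2/3)*x/3) + C3*airybi(2*3^(2/3)*x/3), x)


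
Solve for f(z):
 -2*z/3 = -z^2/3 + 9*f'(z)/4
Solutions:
 f(z) = C1 + 4*z^3/81 - 4*z^2/27


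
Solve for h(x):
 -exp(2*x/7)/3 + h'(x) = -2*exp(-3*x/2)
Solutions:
 h(x) = C1 + 7*exp(2*x/7)/6 + 4*exp(-3*x/2)/3


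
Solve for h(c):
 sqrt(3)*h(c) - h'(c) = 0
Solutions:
 h(c) = C1*exp(sqrt(3)*c)


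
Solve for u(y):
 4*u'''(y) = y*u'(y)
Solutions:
 u(y) = C1 + Integral(C2*airyai(2^(1/3)*y/2) + C3*airybi(2^(1/3)*y/2), y)


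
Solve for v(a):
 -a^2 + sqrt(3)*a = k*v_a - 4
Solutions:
 v(a) = C1 - a^3/(3*k) + sqrt(3)*a^2/(2*k) + 4*a/k


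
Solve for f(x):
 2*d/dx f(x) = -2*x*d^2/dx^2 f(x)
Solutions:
 f(x) = C1 + C2*log(x)


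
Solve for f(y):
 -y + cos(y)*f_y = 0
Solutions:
 f(y) = C1 + Integral(y/cos(y), y)


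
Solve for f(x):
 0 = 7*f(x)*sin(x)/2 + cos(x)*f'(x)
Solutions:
 f(x) = C1*cos(x)^(7/2)


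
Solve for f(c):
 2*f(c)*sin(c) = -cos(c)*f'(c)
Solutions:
 f(c) = C1*cos(c)^2


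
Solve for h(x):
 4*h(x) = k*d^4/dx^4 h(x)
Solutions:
 h(x) = C1*exp(-sqrt(2)*x*(1/k)^(1/4)) + C2*exp(sqrt(2)*x*(1/k)^(1/4)) + C3*exp(-sqrt(2)*I*x*(1/k)^(1/4)) + C4*exp(sqrt(2)*I*x*(1/k)^(1/4))


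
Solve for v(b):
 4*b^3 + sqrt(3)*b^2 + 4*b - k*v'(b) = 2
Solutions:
 v(b) = C1 + b^4/k + sqrt(3)*b^3/(3*k) + 2*b^2/k - 2*b/k


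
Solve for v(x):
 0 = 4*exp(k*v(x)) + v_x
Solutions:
 v(x) = Piecewise((log(1/(C1*k + 4*k*x))/k, Ne(k, 0)), (nan, True))
 v(x) = Piecewise((C1 - 4*x, Eq(k, 0)), (nan, True))


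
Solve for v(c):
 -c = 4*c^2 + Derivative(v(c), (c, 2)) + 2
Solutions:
 v(c) = C1 + C2*c - c^4/3 - c^3/6 - c^2


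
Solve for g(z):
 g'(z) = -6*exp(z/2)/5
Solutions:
 g(z) = C1 - 12*exp(z/2)/5


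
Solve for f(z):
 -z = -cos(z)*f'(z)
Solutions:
 f(z) = C1 + Integral(z/cos(z), z)


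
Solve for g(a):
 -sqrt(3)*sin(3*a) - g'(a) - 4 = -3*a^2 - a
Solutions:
 g(a) = C1 + a^3 + a^2/2 - 4*a + sqrt(3)*cos(3*a)/3


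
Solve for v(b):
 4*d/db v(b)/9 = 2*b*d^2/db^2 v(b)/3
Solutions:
 v(b) = C1 + C2*b^(5/3)


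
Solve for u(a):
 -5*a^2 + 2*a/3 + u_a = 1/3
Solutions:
 u(a) = C1 + 5*a^3/3 - a^2/3 + a/3


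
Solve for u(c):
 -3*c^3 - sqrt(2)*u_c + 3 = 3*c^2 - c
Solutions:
 u(c) = C1 - 3*sqrt(2)*c^4/8 - sqrt(2)*c^3/2 + sqrt(2)*c^2/4 + 3*sqrt(2)*c/2


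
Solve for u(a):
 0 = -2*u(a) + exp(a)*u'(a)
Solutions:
 u(a) = C1*exp(-2*exp(-a))


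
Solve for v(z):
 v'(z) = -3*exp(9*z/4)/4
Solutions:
 v(z) = C1 - exp(9*z/4)/3


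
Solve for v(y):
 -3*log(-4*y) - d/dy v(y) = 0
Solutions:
 v(y) = C1 - 3*y*log(-y) + 3*y*(1 - 2*log(2))


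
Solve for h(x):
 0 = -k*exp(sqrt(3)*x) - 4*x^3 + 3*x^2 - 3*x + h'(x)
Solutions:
 h(x) = C1 + sqrt(3)*k*exp(sqrt(3)*x)/3 + x^4 - x^3 + 3*x^2/2


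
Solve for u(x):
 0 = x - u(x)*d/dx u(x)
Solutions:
 u(x) = -sqrt(C1 + x^2)
 u(x) = sqrt(C1 + x^2)


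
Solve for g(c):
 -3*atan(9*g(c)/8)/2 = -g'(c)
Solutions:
 Integral(1/atan(9*_y/8), (_y, g(c))) = C1 + 3*c/2


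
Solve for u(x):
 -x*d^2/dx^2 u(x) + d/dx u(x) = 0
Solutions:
 u(x) = C1 + C2*x^2


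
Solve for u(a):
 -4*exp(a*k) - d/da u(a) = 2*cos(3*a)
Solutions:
 u(a) = C1 - 2*sin(3*a)/3 - 4*exp(a*k)/k


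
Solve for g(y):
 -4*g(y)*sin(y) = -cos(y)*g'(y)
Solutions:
 g(y) = C1/cos(y)^4


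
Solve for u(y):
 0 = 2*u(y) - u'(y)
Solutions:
 u(y) = C1*exp(2*y)


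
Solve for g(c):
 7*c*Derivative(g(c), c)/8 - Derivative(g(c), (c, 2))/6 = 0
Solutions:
 g(c) = C1 + C2*erfi(sqrt(42)*c/4)


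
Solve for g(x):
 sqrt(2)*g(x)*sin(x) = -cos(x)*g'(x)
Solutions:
 g(x) = C1*cos(x)^(sqrt(2))


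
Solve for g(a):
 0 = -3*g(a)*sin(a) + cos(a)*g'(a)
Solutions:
 g(a) = C1/cos(a)^3


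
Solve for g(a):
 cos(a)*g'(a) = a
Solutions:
 g(a) = C1 + Integral(a/cos(a), a)


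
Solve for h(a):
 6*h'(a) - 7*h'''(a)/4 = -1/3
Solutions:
 h(a) = C1 + C2*exp(-2*sqrt(42)*a/7) + C3*exp(2*sqrt(42)*a/7) - a/18


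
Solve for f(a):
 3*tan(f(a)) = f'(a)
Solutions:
 f(a) = pi - asin(C1*exp(3*a))
 f(a) = asin(C1*exp(3*a))


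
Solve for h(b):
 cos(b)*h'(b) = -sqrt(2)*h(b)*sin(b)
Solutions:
 h(b) = C1*cos(b)^(sqrt(2))


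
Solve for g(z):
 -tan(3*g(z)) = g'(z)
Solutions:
 g(z) = -asin(C1*exp(-3*z))/3 + pi/3
 g(z) = asin(C1*exp(-3*z))/3


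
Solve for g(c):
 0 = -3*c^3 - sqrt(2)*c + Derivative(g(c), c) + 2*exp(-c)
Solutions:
 g(c) = C1 + 3*c^4/4 + sqrt(2)*c^2/2 + 2*exp(-c)


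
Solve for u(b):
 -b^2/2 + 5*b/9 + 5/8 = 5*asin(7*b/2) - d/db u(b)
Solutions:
 u(b) = C1 + b^3/6 - 5*b^2/18 + 5*b*asin(7*b/2) - 5*b/8 + 5*sqrt(4 - 49*b^2)/7


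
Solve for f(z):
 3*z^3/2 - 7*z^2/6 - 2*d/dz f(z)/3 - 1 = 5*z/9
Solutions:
 f(z) = C1 + 9*z^4/16 - 7*z^3/12 - 5*z^2/12 - 3*z/2


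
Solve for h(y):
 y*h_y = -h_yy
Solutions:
 h(y) = C1 + C2*erf(sqrt(2)*y/2)


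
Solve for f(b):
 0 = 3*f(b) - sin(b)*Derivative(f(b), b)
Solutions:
 f(b) = C1*(cos(b) - 1)^(3/2)/(cos(b) + 1)^(3/2)


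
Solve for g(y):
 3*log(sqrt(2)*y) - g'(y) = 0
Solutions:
 g(y) = C1 + 3*y*log(y) - 3*y + 3*y*log(2)/2


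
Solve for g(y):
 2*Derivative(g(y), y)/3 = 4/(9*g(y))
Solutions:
 g(y) = -sqrt(C1 + 12*y)/3
 g(y) = sqrt(C1 + 12*y)/3


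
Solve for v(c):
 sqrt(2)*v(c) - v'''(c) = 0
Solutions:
 v(c) = C3*exp(2^(1/6)*c) + (C1*sin(2^(1/6)*sqrt(3)*c/2) + C2*cos(2^(1/6)*sqrt(3)*c/2))*exp(-2^(1/6)*c/2)


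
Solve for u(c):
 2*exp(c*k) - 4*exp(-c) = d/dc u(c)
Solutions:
 u(c) = C1 + 4*exp(-c) + 2*exp(c*k)/k


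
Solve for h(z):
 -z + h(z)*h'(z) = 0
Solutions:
 h(z) = -sqrt(C1 + z^2)
 h(z) = sqrt(C1 + z^2)


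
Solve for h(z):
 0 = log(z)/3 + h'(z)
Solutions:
 h(z) = C1 - z*log(z)/3 + z/3


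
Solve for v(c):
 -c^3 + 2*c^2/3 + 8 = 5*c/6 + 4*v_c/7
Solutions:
 v(c) = C1 - 7*c^4/16 + 7*c^3/18 - 35*c^2/48 + 14*c


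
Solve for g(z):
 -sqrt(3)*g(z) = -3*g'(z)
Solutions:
 g(z) = C1*exp(sqrt(3)*z/3)


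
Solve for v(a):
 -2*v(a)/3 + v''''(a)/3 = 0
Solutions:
 v(a) = C1*exp(-2^(1/4)*a) + C2*exp(2^(1/4)*a) + C3*sin(2^(1/4)*a) + C4*cos(2^(1/4)*a)


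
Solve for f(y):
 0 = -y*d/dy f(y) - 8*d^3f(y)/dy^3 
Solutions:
 f(y) = C1 + Integral(C2*airyai(-y/2) + C3*airybi(-y/2), y)


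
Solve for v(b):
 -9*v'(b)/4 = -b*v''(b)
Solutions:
 v(b) = C1 + C2*b^(13/4)


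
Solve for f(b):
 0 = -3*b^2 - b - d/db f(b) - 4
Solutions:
 f(b) = C1 - b^3 - b^2/2 - 4*b


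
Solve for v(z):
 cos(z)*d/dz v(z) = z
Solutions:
 v(z) = C1 + Integral(z/cos(z), z)


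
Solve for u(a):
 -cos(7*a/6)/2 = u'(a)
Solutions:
 u(a) = C1 - 3*sin(7*a/6)/7


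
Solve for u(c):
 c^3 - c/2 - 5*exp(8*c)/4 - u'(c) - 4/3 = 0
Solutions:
 u(c) = C1 + c^4/4 - c^2/4 - 4*c/3 - 5*exp(8*c)/32


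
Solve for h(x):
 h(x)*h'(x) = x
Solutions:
 h(x) = -sqrt(C1 + x^2)
 h(x) = sqrt(C1 + x^2)


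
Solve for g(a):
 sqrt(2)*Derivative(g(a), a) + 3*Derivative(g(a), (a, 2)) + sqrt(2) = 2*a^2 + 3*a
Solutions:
 g(a) = C1 + C2*exp(-sqrt(2)*a/3) + sqrt(2)*a^3/3 - 3*a^2 + 3*sqrt(2)*a^2/4 - 11*a/2 + 9*sqrt(2)*a


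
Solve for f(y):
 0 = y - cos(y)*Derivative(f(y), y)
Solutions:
 f(y) = C1 + Integral(y/cos(y), y)


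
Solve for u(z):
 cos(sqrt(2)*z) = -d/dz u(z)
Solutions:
 u(z) = C1 - sqrt(2)*sin(sqrt(2)*z)/2


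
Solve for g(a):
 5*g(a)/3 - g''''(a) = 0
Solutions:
 g(a) = C1*exp(-3^(3/4)*5^(1/4)*a/3) + C2*exp(3^(3/4)*5^(1/4)*a/3) + C3*sin(3^(3/4)*5^(1/4)*a/3) + C4*cos(3^(3/4)*5^(1/4)*a/3)


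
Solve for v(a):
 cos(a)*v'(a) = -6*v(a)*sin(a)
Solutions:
 v(a) = C1*cos(a)^6


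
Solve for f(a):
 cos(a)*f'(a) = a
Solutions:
 f(a) = C1 + Integral(a/cos(a), a)


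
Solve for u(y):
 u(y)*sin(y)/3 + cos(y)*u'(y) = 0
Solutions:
 u(y) = C1*cos(y)^(1/3)


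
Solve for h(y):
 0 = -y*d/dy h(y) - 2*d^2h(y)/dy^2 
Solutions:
 h(y) = C1 + C2*erf(y/2)


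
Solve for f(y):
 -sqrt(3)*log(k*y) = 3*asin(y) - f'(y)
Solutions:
 f(y) = C1 + sqrt(3)*y*(log(k*y) - 1) + 3*y*asin(y) + 3*sqrt(1 - y^2)


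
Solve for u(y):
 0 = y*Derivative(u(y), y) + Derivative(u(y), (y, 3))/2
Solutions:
 u(y) = C1 + Integral(C2*airyai(-2^(1/3)*y) + C3*airybi(-2^(1/3)*y), y)


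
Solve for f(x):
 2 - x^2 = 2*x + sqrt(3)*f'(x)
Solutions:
 f(x) = C1 - sqrt(3)*x^3/9 - sqrt(3)*x^2/3 + 2*sqrt(3)*x/3


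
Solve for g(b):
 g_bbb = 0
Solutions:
 g(b) = C1 + C2*b + C3*b^2


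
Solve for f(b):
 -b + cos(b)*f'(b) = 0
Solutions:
 f(b) = C1 + Integral(b/cos(b), b)


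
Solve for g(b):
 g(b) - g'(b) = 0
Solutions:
 g(b) = C1*exp(b)


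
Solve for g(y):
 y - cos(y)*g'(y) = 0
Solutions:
 g(y) = C1 + Integral(y/cos(y), y)


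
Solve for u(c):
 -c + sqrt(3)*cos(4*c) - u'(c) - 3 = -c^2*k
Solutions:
 u(c) = C1 + c^3*k/3 - c^2/2 - 3*c + sqrt(3)*sin(4*c)/4


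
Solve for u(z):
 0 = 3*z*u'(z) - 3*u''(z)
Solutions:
 u(z) = C1 + C2*erfi(sqrt(2)*z/2)


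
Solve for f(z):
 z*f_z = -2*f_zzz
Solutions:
 f(z) = C1 + Integral(C2*airyai(-2^(2/3)*z/2) + C3*airybi(-2^(2/3)*z/2), z)


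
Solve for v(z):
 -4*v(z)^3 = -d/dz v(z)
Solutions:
 v(z) = -sqrt(2)*sqrt(-1/(C1 + 4*z))/2
 v(z) = sqrt(2)*sqrt(-1/(C1 + 4*z))/2


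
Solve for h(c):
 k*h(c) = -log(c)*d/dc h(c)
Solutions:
 h(c) = C1*exp(-k*li(c))


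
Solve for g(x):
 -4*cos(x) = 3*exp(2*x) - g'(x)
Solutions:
 g(x) = C1 + 3*exp(2*x)/2 + 4*sin(x)


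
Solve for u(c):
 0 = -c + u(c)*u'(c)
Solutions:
 u(c) = -sqrt(C1 + c^2)
 u(c) = sqrt(C1 + c^2)


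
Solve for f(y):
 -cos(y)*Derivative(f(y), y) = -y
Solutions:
 f(y) = C1 + Integral(y/cos(y), y)


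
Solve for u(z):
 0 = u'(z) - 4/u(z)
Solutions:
 u(z) = -sqrt(C1 + 8*z)
 u(z) = sqrt(C1 + 8*z)


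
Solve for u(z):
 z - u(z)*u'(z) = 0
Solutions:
 u(z) = -sqrt(C1 + z^2)
 u(z) = sqrt(C1 + z^2)


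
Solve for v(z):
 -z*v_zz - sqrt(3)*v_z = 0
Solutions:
 v(z) = C1 + C2*z^(1 - sqrt(3))


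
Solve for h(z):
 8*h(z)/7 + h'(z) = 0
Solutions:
 h(z) = C1*exp(-8*z/7)


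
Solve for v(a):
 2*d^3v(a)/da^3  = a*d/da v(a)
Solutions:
 v(a) = C1 + Integral(C2*airyai(2^(2/3)*a/2) + C3*airybi(2^(2/3)*a/2), a)


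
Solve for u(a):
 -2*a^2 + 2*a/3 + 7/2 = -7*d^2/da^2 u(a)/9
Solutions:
 u(a) = C1 + C2*a + 3*a^4/14 - a^3/7 - 9*a^2/4


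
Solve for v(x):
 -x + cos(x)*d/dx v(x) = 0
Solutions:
 v(x) = C1 + Integral(x/cos(x), x)


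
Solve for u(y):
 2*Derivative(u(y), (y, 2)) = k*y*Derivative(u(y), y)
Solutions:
 u(y) = Piecewise((-sqrt(pi)*C1*erf(y*sqrt(-k)/2)/sqrt(-k) - C2, (k > 0) | (k < 0)), (-C1*y - C2, True))


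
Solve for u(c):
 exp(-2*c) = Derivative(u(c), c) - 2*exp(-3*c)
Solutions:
 u(c) = C1 - exp(-2*c)/2 - 2*exp(-3*c)/3


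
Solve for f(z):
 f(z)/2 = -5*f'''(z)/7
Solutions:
 f(z) = C3*exp(-10^(2/3)*7^(1/3)*z/10) + (C1*sin(10^(2/3)*sqrt(3)*7^(1/3)*z/20) + C2*cos(10^(2/3)*sqrt(3)*7^(1/3)*z/20))*exp(10^(2/3)*7^(1/3)*z/20)


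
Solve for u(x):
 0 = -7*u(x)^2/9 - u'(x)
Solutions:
 u(x) = 9/(C1 + 7*x)


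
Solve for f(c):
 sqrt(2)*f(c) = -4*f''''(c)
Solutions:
 f(c) = (C1*sin(2^(1/8)*c/2) + C2*cos(2^(1/8)*c/2))*exp(-2^(1/8)*c/2) + (C3*sin(2^(1/8)*c/2) + C4*cos(2^(1/8)*c/2))*exp(2^(1/8)*c/2)


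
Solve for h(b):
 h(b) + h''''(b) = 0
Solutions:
 h(b) = (C1*sin(sqrt(2)*b/2) + C2*cos(sqrt(2)*b/2))*exp(-sqrt(2)*b/2) + (C3*sin(sqrt(2)*b/2) + C4*cos(sqrt(2)*b/2))*exp(sqrt(2)*b/2)


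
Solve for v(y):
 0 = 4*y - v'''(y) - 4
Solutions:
 v(y) = C1 + C2*y + C3*y^2 + y^4/6 - 2*y^3/3


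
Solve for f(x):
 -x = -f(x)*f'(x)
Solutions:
 f(x) = -sqrt(C1 + x^2)
 f(x) = sqrt(C1 + x^2)


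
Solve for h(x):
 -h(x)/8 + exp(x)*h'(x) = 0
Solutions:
 h(x) = C1*exp(-exp(-x)/8)


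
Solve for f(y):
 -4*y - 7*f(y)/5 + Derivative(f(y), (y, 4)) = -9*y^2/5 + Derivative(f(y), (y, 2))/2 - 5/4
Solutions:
 f(y) = C1*exp(-sqrt(5)*y*sqrt(5 + 3*sqrt(65))/10) + C2*exp(sqrt(5)*y*sqrt(5 + 3*sqrt(65))/10) + C3*sin(sqrt(5)*y*sqrt(-5 + 3*sqrt(65))/10) + C4*cos(sqrt(5)*y*sqrt(-5 + 3*sqrt(65))/10) + 9*y^2/7 - 20*y/7 - 5/196


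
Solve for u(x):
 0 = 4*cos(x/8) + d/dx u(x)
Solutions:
 u(x) = C1 - 32*sin(x/8)


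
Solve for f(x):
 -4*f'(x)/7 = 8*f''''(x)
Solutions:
 f(x) = C1 + C4*exp(-14^(2/3)*x/14) + (C2*sin(14^(2/3)*sqrt(3)*x/28) + C3*cos(14^(2/3)*sqrt(3)*x/28))*exp(14^(2/3)*x/28)


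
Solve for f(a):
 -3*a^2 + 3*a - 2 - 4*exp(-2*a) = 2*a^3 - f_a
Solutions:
 f(a) = C1 + a^4/2 + a^3 - 3*a^2/2 + 2*a - 2*exp(-2*a)


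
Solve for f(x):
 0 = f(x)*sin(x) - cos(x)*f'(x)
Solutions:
 f(x) = C1/cos(x)


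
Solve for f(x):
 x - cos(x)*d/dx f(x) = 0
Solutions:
 f(x) = C1 + Integral(x/cos(x), x)


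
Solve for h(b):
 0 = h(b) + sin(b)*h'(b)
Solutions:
 h(b) = C1*sqrt(cos(b) + 1)/sqrt(cos(b) - 1)


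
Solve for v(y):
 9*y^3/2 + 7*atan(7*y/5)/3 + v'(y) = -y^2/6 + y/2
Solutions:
 v(y) = C1 - 9*y^4/8 - y^3/18 + y^2/4 - 7*y*atan(7*y/5)/3 + 5*log(49*y^2 + 25)/6


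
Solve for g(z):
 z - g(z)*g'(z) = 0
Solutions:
 g(z) = -sqrt(C1 + z^2)
 g(z) = sqrt(C1 + z^2)


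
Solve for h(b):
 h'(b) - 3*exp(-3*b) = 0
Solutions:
 h(b) = C1 - exp(-3*b)


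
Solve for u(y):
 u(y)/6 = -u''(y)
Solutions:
 u(y) = C1*sin(sqrt(6)*y/6) + C2*cos(sqrt(6)*y/6)


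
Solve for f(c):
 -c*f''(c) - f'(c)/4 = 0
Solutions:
 f(c) = C1 + C2*c^(3/4)


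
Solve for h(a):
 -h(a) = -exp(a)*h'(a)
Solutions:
 h(a) = C1*exp(-exp(-a))


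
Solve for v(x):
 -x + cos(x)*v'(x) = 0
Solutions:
 v(x) = C1 + Integral(x/cos(x), x)


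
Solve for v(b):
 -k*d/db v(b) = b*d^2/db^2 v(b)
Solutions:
 v(b) = C1 + b^(1 - re(k))*(C2*sin(log(b)*Abs(im(k))) + C3*cos(log(b)*im(k)))


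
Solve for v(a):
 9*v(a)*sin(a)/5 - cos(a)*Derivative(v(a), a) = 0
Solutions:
 v(a) = C1/cos(a)^(9/5)


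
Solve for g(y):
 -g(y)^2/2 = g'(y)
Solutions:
 g(y) = 2/(C1 + y)


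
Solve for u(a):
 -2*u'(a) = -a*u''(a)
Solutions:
 u(a) = C1 + C2*a^3


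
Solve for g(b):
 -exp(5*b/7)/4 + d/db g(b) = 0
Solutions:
 g(b) = C1 + 7*exp(5*b/7)/20


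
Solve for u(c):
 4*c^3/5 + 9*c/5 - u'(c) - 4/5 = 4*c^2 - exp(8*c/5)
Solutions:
 u(c) = C1 + c^4/5 - 4*c^3/3 + 9*c^2/10 - 4*c/5 + 5*exp(8*c/5)/8


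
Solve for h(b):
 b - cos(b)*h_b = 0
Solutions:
 h(b) = C1 + Integral(b/cos(b), b)


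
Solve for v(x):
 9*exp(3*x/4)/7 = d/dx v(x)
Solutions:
 v(x) = C1 + 12*exp(3*x/4)/7


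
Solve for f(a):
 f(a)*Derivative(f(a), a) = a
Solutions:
 f(a) = -sqrt(C1 + a^2)
 f(a) = sqrt(C1 + a^2)


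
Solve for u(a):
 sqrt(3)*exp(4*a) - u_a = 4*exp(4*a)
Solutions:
 u(a) = C1 - exp(4*a) + sqrt(3)*exp(4*a)/4


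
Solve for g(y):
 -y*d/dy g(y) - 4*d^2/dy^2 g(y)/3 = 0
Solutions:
 g(y) = C1 + C2*erf(sqrt(6)*y/4)


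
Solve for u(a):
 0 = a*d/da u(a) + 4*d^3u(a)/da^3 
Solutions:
 u(a) = C1 + Integral(C2*airyai(-2^(1/3)*a/2) + C3*airybi(-2^(1/3)*a/2), a)


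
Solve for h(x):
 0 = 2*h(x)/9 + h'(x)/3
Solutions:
 h(x) = C1*exp(-2*x/3)


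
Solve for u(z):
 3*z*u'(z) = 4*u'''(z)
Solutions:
 u(z) = C1 + Integral(C2*airyai(6^(1/3)*z/2) + C3*airybi(6^(1/3)*z/2), z)


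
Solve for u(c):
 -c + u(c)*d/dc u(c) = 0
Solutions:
 u(c) = -sqrt(C1 + c^2)
 u(c) = sqrt(C1 + c^2)


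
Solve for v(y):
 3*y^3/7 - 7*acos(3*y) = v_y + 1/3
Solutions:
 v(y) = C1 + 3*y^4/28 - 7*y*acos(3*y) - y/3 + 7*sqrt(1 - 9*y^2)/3


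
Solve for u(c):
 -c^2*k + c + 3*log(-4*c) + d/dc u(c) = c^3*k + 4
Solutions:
 u(c) = C1 + c^4*k/4 + c^3*k/3 - c^2/2 - 3*c*log(-c) + c*(7 - 6*log(2))


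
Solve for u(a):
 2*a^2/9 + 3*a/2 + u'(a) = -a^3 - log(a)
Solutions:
 u(a) = C1 - a^4/4 - 2*a^3/27 - 3*a^2/4 - a*log(a) + a


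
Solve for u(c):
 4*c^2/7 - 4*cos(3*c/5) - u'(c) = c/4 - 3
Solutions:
 u(c) = C1 + 4*c^3/21 - c^2/8 + 3*c - 20*sin(3*c/5)/3


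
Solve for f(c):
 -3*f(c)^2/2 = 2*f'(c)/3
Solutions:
 f(c) = 4/(C1 + 9*c)


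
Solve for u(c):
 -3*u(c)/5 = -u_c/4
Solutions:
 u(c) = C1*exp(12*c/5)


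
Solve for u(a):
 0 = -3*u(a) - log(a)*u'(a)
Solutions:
 u(a) = C1*exp(-3*li(a))


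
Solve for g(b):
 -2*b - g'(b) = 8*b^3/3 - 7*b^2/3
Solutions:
 g(b) = C1 - 2*b^4/3 + 7*b^3/9 - b^2


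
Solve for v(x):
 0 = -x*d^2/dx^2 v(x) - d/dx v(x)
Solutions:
 v(x) = C1 + C2*log(x)


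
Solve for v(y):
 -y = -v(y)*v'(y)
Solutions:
 v(y) = -sqrt(C1 + y^2)
 v(y) = sqrt(C1 + y^2)


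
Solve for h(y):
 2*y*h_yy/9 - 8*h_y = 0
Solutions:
 h(y) = C1 + C2*y^37


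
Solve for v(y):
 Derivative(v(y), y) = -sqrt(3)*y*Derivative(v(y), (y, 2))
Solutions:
 v(y) = C1 + C2*y^(1 - sqrt(3)/3)


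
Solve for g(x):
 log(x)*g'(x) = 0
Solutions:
 g(x) = C1


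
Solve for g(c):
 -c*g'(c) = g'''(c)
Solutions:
 g(c) = C1 + Integral(C2*airyai(-c) + C3*airybi(-c), c)


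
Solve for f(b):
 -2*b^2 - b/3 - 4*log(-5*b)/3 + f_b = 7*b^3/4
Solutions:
 f(b) = C1 + 7*b^4/16 + 2*b^3/3 + b^2/6 + 4*b*log(-b)/3 + 4*b*(-1 + log(5))/3


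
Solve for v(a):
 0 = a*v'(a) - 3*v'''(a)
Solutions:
 v(a) = C1 + Integral(C2*airyai(3^(2/3)*a/3) + C3*airybi(3^(2/3)*a/3), a)


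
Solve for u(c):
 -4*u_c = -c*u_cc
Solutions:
 u(c) = C1 + C2*c^5


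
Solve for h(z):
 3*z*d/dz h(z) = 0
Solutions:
 h(z) = C1


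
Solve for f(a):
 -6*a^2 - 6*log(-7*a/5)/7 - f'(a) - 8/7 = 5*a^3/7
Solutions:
 f(a) = C1 - 5*a^4/28 - 2*a^3 - 6*a*log(-a)/7 + 2*a*(-3*log(7) - 1 + 3*log(5))/7


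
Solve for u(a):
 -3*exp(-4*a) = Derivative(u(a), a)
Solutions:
 u(a) = C1 + 3*exp(-4*a)/4


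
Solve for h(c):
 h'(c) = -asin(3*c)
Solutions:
 h(c) = C1 - c*asin(3*c) - sqrt(1 - 9*c^2)/3


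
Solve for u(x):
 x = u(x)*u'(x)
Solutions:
 u(x) = -sqrt(C1 + x^2)
 u(x) = sqrt(C1 + x^2)


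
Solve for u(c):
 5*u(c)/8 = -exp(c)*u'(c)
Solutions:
 u(c) = C1*exp(5*exp(-c)/8)


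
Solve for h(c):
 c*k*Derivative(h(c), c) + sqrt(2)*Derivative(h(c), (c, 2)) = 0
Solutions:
 h(c) = Piecewise((-2^(3/4)*sqrt(pi)*C1*erf(2^(1/4)*c*sqrt(k)/2)/(2*sqrt(k)) - C2, (k > 0) | (k < 0)), (-C1*c - C2, True))


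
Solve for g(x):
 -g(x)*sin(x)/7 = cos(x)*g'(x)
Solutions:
 g(x) = C1*cos(x)^(1/7)


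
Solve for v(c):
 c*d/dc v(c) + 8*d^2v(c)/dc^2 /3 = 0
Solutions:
 v(c) = C1 + C2*erf(sqrt(3)*c/4)


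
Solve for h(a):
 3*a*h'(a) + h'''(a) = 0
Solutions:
 h(a) = C1 + Integral(C2*airyai(-3^(1/3)*a) + C3*airybi(-3^(1/3)*a), a)


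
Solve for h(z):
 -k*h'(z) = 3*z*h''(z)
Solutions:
 h(z) = C1 + z^(1 - re(k)/3)*(C2*sin(log(z)*Abs(im(k))/3) + C3*cos(log(z)*im(k)/3))


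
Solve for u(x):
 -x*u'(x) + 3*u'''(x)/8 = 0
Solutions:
 u(x) = C1 + Integral(C2*airyai(2*3^(2/3)*x/3) + C3*airybi(2*3^(2/3)*x/3), x)


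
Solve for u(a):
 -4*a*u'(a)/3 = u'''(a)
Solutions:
 u(a) = C1 + Integral(C2*airyai(-6^(2/3)*a/3) + C3*airybi(-6^(2/3)*a/3), a)


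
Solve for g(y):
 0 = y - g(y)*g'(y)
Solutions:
 g(y) = -sqrt(C1 + y^2)
 g(y) = sqrt(C1 + y^2)


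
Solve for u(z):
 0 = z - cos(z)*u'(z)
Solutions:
 u(z) = C1 + Integral(z/cos(z), z)


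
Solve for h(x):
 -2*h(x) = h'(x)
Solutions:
 h(x) = C1*exp(-2*x)


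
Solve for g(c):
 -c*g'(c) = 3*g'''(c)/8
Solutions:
 g(c) = C1 + Integral(C2*airyai(-2*3^(2/3)*c/3) + C3*airybi(-2*3^(2/3)*c/3), c)


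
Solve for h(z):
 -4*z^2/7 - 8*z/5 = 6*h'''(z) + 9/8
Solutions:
 h(z) = C1 + C2*z + C3*z^2 - z^5/630 - z^4/90 - z^3/32


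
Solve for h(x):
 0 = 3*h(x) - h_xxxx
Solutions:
 h(x) = C1*exp(-3^(1/4)*x) + C2*exp(3^(1/4)*x) + C3*sin(3^(1/4)*x) + C4*cos(3^(1/4)*x)


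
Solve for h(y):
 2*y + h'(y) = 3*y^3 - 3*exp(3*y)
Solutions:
 h(y) = C1 + 3*y^4/4 - y^2 - exp(3*y)


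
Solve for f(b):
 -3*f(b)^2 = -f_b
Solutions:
 f(b) = -1/(C1 + 3*b)


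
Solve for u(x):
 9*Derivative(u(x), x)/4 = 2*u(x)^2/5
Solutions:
 u(x) = -45/(C1 + 8*x)


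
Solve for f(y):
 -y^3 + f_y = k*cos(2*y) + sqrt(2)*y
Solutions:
 f(y) = C1 + k*sin(2*y)/2 + y^4/4 + sqrt(2)*y^2/2


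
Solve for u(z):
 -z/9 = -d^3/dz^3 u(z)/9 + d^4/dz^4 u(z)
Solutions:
 u(z) = C1 + C2*z + C3*z^2 + C4*exp(z/9) + z^4/24 + 3*z^3/2


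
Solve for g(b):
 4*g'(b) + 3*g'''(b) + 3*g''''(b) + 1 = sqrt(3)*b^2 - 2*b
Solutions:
 g(b) = C1 + C2*exp(b*(-2 + (6*sqrt(10) + 19)^(-1/3) + (6*sqrt(10) + 19)^(1/3))/6)*sin(sqrt(3)*b*(-(6*sqrt(10) + 19)^(1/3) + (6*sqrt(10) + 19)^(-1/3))/6) + C3*exp(b*(-2 + (6*sqrt(10) + 19)^(-1/3) + (6*sqrt(10) + 19)^(1/3))/6)*cos(sqrt(3)*b*(-(6*sqrt(10) + 19)^(1/3) + (6*sqrt(10) + 19)^(-1/3))/6) + C4*exp(-b*((6*sqrt(10) + 19)^(-1/3) + 1 + (6*sqrt(10) + 19)^(1/3))/3) + sqrt(3)*b^3/12 - b^2/4 - 3*sqrt(3)*b/8 - b/4


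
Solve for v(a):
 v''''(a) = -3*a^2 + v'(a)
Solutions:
 v(a) = C1 + C4*exp(a) + a^3 + (C2*sin(sqrt(3)*a/2) + C3*cos(sqrt(3)*a/2))*exp(-a/2)


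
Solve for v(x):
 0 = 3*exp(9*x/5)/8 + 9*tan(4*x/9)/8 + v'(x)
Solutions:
 v(x) = C1 - 5*exp(9*x/5)/24 + 81*log(cos(4*x/9))/32


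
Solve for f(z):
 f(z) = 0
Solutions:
 f(z) = 0


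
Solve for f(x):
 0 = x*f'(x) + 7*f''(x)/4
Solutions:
 f(x) = C1 + C2*erf(sqrt(14)*x/7)


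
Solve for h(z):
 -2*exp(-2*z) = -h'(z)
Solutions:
 h(z) = C1 - exp(-2*z)


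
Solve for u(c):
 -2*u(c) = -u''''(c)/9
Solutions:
 u(c) = C1*exp(-2^(1/4)*sqrt(3)*c) + C2*exp(2^(1/4)*sqrt(3)*c) + C3*sin(2^(1/4)*sqrt(3)*c) + C4*cos(2^(1/4)*sqrt(3)*c)


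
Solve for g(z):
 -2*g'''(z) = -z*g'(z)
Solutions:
 g(z) = C1 + Integral(C2*airyai(2^(2/3)*z/2) + C3*airybi(2^(2/3)*z/2), z)


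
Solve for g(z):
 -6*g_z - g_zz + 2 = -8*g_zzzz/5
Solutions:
 g(z) = C1 + C2*exp(-30^(1/3)*z*(30^(1/3)/(sqrt(11634) + 108)^(1/3) + (sqrt(11634) + 108)^(1/3))/24)*sin(10^(1/3)*3^(1/6)*z*(-3^(2/3)*(sqrt(11634) + 108)^(1/3) + 3*10^(1/3)/(sqrt(11634) + 108)^(1/3))/24) + C3*exp(-30^(1/3)*z*(30^(1/3)/(sqrt(11634) + 108)^(1/3) + (sqrt(11634) + 108)^(1/3))/24)*cos(10^(1/3)*3^(1/6)*z*(-3^(2/3)*(sqrt(11634) + 108)^(1/3) + 3*10^(1/3)/(sqrt(11634) + 108)^(1/3))/24) + C4*exp(30^(1/3)*z*(30^(1/3)/(sqrt(11634) + 108)^(1/3) + (sqrt(11634) + 108)^(1/3))/12) + z/3
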